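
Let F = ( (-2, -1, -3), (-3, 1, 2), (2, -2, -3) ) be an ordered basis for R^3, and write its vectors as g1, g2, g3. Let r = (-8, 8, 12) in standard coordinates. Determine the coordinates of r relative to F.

(0, 0, -4)

Write r = c_1 g1 + ... + c_3 g3 and solve for the c_i.
Gaussian elimination on [M | r] yields c = (0, 0, -4).
Check: 0·g1 + 0·g2 - 4g3 = (-8, 8, 12).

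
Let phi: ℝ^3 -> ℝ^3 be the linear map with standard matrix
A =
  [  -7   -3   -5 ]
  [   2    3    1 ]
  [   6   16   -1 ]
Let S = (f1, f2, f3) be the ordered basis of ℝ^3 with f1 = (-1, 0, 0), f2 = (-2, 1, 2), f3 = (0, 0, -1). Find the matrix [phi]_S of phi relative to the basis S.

[[-3, -3, -3], [-2, 1, -1], [2, 0, -3]]

The j-th column of [phi]_S is [phi(fj)]_S.
phi(f1) = A f1 = (7, -2, -6) = -3f1 - 2f2 + 2f3, so column 1 is (-3, -2, 2).
Repeating for f2, f3 and assembling the columns gives [[-3, -3, -3], [-2, 1, -1], [2, 0, -3]].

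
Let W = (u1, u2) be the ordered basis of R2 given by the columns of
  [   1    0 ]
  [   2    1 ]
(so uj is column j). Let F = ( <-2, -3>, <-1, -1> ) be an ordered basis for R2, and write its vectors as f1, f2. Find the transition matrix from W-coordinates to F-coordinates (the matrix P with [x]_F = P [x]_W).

Column j of P is [uj]_F, since P maps W-coordinates to F-coordinates.
Expressing u1 in F: u1 = -f1 + f2, so column 1 of P is <-1, 1>.
Doing the same for each uj gives P = [[-1, -1], [1, 2]].

[[-1, -1], [1, 2]]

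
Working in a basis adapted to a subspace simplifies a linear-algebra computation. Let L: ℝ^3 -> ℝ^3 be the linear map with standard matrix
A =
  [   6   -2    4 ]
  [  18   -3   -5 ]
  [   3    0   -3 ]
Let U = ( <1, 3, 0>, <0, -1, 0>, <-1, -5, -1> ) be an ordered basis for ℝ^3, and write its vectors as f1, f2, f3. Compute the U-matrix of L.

[[-3, 2, 0], [-3, 3, -2], [-3, 0, 0]]

The j-th column of [L]_U is [L(fj)]_U.
L(f1) = A f1 = <0, 9, 3> = -3f1 - 3f2 - 3f3, so column 1 is <-3, -3, -3>.
Repeating for f2, f3 and assembling the columns gives [[-3, 2, 0], [-3, 3, -2], [-3, 0, 0]].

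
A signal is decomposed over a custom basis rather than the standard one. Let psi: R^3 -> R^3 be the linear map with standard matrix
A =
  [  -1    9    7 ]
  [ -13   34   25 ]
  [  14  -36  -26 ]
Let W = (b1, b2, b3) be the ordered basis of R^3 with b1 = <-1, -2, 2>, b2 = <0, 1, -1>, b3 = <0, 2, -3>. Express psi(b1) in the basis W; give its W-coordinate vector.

<3, 3, -1>

Column 1 of [psi]_W is the W-coordinate vector of psi(b1).
In standard coordinates psi(b1) = A b1 = <-3, -5, 6>.
Converting to W: <-3, -5, 6> = 3b1 + 3b2 - b3, so the coordinate vector is <3, 3, -1>.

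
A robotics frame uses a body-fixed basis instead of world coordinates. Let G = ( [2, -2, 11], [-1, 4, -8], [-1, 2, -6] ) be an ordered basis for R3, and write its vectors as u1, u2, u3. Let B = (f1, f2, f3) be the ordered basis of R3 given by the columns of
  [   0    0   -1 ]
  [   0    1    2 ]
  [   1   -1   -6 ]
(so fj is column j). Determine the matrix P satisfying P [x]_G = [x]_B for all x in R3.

Let M have columns uj and N have columns fj. Then for every x, N [x]_B = x = M [x]_G, so P = N^(-1) M.
Since det N = 1, N^(-1) has integer entries; multiplying gives P = [[1, 0, 0], [2, 2, 0], [-2, 1, 1]].

[[1, 0, 0], [2, 2, 0], [-2, 1, 1]]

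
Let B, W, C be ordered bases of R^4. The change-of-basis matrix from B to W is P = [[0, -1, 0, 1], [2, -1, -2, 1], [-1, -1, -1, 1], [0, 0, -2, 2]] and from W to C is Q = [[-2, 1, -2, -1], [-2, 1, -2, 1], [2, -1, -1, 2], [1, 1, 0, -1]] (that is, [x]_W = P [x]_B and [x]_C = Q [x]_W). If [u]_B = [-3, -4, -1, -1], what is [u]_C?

[-21, -21, 0, 2]

First [u]_W = P [u]_B = [3, -1, 7, 0].
Then [u]_C = Q [u]_W = [-21, -21, 0, 2].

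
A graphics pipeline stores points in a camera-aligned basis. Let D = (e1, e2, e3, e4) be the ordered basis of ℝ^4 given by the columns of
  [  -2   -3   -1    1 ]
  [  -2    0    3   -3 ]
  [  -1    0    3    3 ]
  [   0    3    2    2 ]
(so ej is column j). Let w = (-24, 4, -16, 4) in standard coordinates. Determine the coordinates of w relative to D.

(4, 4, 0, -4)

[w]_D is the unique c with M c = w, where M has columns e1, ..., e4.
Gaussian elimination on [M | w] yields c = (4, 4, 0, -4).
Check: 4e1 + 4e2 + 0·e3 - 4e4 = (-24, 4, -16, 4).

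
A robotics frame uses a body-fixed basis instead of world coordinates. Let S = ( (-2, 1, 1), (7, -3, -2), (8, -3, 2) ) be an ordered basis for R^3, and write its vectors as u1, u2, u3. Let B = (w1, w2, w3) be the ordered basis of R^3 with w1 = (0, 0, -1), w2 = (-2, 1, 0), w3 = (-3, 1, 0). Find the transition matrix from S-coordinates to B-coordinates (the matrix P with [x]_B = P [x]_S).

Column j of P is [uj]_B, since P maps S-coordinates to B-coordinates.
Expressing u1 in B: u1 = -w1 + w2 + 0·w3, so column 1 of P is (-1, 1, 0).
Doing the same for each uj gives P = [[-1, 2, -2], [1, -2, -1], [0, -1, -2]].

[[-1, 2, -2], [1, -2, -1], [0, -1, -2]]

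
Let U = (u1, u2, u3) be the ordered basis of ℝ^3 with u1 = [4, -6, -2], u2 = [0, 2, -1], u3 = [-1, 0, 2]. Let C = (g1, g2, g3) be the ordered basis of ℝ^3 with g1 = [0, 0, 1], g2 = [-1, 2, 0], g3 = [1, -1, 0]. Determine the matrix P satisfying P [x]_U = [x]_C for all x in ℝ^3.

Take x = uj: its U-coordinates are the j-th standard unit vector, so P e_j — column j of P — equals [uj]_C.
u1 = -2g1 - 2g2 + 2g3, giving column 1 = [-2, -2, 2]; repeating for each j gives P = [[-2, -1, 2], [-2, 2, -1], [2, 2, -2]].

[[-2, -1, 2], [-2, 2, -1], [2, 2, -2]]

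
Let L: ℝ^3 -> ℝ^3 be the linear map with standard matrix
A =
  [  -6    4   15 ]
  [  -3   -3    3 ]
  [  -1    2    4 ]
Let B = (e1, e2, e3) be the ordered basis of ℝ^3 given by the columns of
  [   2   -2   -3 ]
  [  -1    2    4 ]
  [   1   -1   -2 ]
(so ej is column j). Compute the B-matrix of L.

[[0, 1, -3], [2, -3, -2], [-1, 1, -2]]

With P the matrix whose columns are e1, ..., e3, [L]_B = P^(-1) A P.
Column by column: L(e1) = A e1 = (-1, 0, 0); its B-coordinates (0, 2, -1) give column 1.
Continuing for each basis vector yields [L]_B = [[0, 1, -3], [2, -3, -2], [-1, 1, -2]].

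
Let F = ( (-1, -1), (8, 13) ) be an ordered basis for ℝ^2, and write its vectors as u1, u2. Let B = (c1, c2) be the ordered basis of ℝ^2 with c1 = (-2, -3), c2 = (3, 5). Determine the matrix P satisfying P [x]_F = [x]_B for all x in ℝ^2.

[[2, -1], [1, 2]]

Column j of P is [uj]_B, since P maps F-coordinates to B-coordinates.
Expressing u1 in B: u1 = 2c1 + c2, so column 1 of P is (2, 1).
Doing the same for each uj gives P = [[2, -1], [1, 2]].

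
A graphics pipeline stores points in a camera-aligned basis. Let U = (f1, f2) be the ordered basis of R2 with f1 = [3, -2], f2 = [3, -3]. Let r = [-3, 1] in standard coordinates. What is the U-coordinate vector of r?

We seek scalars with c_1 f1 + c_2 f2 = r; equivalently solve M c = r where the columns of M are f1, f2.
System: 3c_1 + 3c_2 = -3, -2c_1 - 3c_2 = 1; solving gives c_1 = -2, c_2 = 1.
Check: -2f1 + f2 = [-3, 1].

[-2, 1]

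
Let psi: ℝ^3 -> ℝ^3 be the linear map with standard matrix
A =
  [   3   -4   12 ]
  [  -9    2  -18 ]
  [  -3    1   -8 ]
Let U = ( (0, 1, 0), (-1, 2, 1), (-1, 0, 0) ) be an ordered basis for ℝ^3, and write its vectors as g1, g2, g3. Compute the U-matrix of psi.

[[0, 1, 3], [1, -3, 3], [3, 2, 0]]

With P the matrix whose columns are g1, ..., g3, [psi]_U = P^(-1) A P.
Column by column: psi(g1) = A g1 = (-4, 2, 1); its U-coordinates (0, 1, 3) give column 1.
Continuing for each basis vector yields [psi]_U = [[0, 1, 3], [1, -3, 3], [3, 2, 0]].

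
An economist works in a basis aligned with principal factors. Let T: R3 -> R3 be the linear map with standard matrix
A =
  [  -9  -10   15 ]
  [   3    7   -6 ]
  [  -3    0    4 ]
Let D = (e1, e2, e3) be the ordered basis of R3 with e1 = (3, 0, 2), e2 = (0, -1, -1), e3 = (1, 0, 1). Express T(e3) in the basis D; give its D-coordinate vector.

(2, 3, 0)

Compute T(e3) = A e3 = (6, -3, 1) in standard coordinates.
Then write this in D-coordinates: solve for y in y_1 e1 + ... + y_3 e3 = (6, -3, 1).
This gives y = (2, 3, 0), which is column 3 of [T]_D.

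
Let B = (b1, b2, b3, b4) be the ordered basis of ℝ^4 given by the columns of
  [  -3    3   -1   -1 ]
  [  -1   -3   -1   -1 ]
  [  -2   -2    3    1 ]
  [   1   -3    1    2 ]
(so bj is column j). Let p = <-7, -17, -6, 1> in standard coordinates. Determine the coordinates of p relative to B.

<4, 3, 2, 2>

We seek scalars with c_1 b1 + ... + c_4 b4 = p; equivalently solve M c = p where the columns of M are b1, ..., b4.
Row-reducing the augmented matrix [M | p] gives c = (4, 3, 2, 2).
Check: 4b1 + 3b2 + 2b3 + 2b4 = <-7, -17, -6, 1>.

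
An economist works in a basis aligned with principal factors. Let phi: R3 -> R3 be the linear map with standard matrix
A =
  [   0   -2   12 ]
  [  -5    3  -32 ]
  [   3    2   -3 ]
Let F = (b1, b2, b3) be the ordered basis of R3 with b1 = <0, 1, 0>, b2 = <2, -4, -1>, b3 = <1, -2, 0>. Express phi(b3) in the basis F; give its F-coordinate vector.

<-3, 1, 2>

Compute phi(b3) = A b3 = <4, -11, -1> in standard coordinates.
Then write this in F-coordinates: solve for y in y_1 b1 + ... + y_3 b3 = <4, -11, -1>.
This gives y = <-3, 1, 2>, which is column 3 of [phi]_F.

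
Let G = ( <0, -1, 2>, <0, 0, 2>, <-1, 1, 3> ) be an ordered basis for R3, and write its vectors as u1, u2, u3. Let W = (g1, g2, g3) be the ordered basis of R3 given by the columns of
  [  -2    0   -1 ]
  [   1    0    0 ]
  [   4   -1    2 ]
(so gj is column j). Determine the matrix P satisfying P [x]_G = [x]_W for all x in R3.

[[-1, 0, 1], [-2, -2, -1], [2, 0, -1]]

Column j of P is [uj]_W, since P maps G-coordinates to W-coordinates.
Expressing u1 in W: u1 = -g1 - 2g2 + 2g3, so column 1 of P is <-1, -2, 2>.
Doing the same for each uj gives P = [[-1, 0, 1], [-2, -2, -1], [2, 0, -1]].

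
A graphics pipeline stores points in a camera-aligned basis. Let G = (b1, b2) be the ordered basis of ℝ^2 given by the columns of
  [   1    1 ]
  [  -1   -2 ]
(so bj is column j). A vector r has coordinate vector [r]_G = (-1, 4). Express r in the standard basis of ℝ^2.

(3, -7)

r = M [r]_G, where M has columns b1, b2.
Carrying out the matrix-vector product, r = (3, -7).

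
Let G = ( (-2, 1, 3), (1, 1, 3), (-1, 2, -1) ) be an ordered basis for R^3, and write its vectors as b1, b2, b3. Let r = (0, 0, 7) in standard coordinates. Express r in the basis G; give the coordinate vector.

We seek scalars with c_1 b1 + ... + c_3 b3 = r; equivalently solve M c = r where the columns of M are b1, ..., b3.
Row-reducing the augmented matrix [M | r] gives c = (1, 1, -1).
Check: b1 + b2 - b3 = (0, 0, 7).

(1, 1, -1)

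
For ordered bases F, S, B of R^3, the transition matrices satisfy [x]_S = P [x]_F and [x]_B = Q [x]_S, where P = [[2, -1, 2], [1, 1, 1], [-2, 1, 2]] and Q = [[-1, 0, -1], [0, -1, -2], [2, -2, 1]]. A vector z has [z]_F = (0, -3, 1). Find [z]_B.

(-4, 4, 13)

First [z]_S = P [z]_F = (5, -2, -1).
Then [z]_B = Q [z]_S = (-4, 4, 13).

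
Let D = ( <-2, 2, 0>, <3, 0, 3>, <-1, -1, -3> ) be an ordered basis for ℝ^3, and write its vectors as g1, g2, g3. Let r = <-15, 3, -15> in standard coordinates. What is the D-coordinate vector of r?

<3, -2, 3>

[r]_D is the unique c with M c = r, where M has columns g1, ..., g3.
Solving this 3x3 system gives c = (3, -2, 3).
Check: 3g1 - 2g2 + 3g3 = <-15, 3, -15>.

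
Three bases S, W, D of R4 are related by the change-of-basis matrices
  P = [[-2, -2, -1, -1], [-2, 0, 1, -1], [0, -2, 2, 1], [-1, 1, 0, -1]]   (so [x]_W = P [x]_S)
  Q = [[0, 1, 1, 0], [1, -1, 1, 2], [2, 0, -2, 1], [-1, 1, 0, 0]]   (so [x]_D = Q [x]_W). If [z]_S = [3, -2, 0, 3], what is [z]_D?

First [z]_W = P [z]_S = [-5, -9, 7, -8].
Then [z]_D = Q [z]_W = [-2, -5, -32, -4].

[-2, -5, -32, -4]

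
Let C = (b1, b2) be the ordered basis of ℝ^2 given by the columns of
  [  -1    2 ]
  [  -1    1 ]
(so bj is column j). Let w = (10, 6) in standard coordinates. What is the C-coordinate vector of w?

[w]_C is the unique c with M c = w, where M has columns b1, b2.
System: -c_1 + 2c_2 = 10, -c_1 + c_2 = 6; solving gives c_1 = -2, c_2 = 4.
Check: -2b1 + 4b2 = (10, 6).

(-2, 4)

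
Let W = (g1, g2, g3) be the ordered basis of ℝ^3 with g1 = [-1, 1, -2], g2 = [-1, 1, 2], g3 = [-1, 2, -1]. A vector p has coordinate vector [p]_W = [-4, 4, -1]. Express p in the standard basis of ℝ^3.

[1, -2, 17]

The coordinates say p = -4g1 + 4g2 - g3; adding the scaled basis vectors gives [1, -2, 17].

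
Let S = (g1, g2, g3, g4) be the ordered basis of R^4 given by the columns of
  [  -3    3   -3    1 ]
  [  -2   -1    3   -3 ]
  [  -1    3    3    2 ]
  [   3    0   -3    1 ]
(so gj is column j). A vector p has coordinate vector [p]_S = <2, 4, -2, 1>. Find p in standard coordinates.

By definition p = 2g1 + 4g2 - 2g3 + g4.
Summing componentwise gives <13, -17, 6, 13>.

<13, -17, 6, 13>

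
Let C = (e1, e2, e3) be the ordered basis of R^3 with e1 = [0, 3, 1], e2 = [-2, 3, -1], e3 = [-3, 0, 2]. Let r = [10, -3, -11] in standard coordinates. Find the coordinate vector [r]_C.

[-2, 1, -4]

Write r = c_1 e1 + ... + c_3 e3 and solve for the c_i.
Gaussian elimination on [M | r] yields c = (-2, 1, -4).
Check: -2e1 + e2 - 4e3 = [10, -3, -11].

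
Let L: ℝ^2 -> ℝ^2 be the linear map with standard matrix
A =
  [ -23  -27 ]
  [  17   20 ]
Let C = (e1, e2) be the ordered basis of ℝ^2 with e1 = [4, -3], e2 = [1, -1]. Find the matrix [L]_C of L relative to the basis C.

Let P have columns e1, e2. Then [L]_C = P^(-1) A P.
Here det P = -1, so P^(-1) is integer; computing A P first and then P^(-1)(A P) gives [[-3, 1], [1, 0]].

[[-3, 1], [1, 0]]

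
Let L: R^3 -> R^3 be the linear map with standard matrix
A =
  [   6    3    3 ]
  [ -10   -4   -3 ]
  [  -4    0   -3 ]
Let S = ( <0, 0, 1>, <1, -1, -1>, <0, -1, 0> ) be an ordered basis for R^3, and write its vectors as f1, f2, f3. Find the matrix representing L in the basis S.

With P the matrix whose columns are f1, ..., f3, [L]_S = P^(-1) A P.
Column by column: L(f1) = A f1 = <3, -3, -3>; its S-coordinates <0, 3, 0> give column 1.
Continuing for each basis vector yields [L]_S = [[0, -1, -3], [3, 0, -3], [0, 3, -1]].

[[0, -1, -3], [3, 0, -3], [0, 3, -1]]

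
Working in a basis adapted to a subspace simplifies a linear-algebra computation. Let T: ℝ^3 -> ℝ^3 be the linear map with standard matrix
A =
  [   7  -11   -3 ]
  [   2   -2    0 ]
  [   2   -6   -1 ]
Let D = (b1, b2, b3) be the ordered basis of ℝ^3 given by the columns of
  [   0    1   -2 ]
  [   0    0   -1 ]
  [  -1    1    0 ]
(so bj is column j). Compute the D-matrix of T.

Let P have columns b1, ..., b3. Then [T]_D = P^(-1) A P.
Here det P = 1, so P^(-1) is integer; computing A P first and then P^(-1)(A P) gives [[2, -1, -1], [3, 0, 1], [0, -2, 2]].

[[2, -1, -1], [3, 0, 1], [0, -2, 2]]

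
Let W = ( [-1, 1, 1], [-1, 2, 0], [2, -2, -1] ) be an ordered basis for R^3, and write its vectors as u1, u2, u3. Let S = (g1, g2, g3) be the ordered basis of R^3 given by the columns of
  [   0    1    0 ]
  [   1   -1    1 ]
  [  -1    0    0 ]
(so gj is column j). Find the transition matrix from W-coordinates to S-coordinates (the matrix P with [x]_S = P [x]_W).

[[-1, 0, 1], [-1, -1, 2], [1, 1, -1]]

Let M have columns uj and N have columns gj. Then for every x, N [x]_S = x = M [x]_W, so P = N^(-1) M.
Since det N = -1, N^(-1) has integer entries; multiplying gives P = [[-1, 0, 1], [-1, -1, 2], [1, 1, -1]].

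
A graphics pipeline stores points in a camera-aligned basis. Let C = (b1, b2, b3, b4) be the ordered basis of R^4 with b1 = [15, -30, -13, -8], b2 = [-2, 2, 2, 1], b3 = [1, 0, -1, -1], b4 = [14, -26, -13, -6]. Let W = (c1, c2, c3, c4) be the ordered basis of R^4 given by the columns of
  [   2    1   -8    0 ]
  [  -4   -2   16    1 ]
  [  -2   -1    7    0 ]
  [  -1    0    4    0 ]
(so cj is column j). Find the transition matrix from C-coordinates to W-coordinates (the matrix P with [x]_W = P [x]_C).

[[0, -1, 1, 2], [-1, 0, -1, 2], [-2, 0, 0, -1], [0, -2, 2, 2]]

Let M have columns bj and N have columns cj. Then for every x, N [x]_W = x = M [x]_C, so P = N^(-1) M.
Since det N = 1, N^(-1) has integer entries; multiplying gives P = [[0, -1, 1, 2], [-1, 0, -1, 2], [-2, 0, 0, -1], [0, -2, 2, 2]].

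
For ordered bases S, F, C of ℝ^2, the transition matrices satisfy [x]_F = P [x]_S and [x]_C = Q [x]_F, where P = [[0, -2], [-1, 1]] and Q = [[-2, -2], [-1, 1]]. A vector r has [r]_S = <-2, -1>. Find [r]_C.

<-6, -1>

Apply P to get F-coordinates <2, 1>, then Q to get C-coordinates.
The result is [r]_C = <-6, -1>.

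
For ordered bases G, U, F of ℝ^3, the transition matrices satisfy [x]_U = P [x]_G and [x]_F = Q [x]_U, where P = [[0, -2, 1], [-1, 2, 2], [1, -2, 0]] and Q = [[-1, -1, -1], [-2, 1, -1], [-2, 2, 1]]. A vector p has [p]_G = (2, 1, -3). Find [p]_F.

Composing the changes, [p]_F = Q P [p]_G.
Q P = [[0, 2, -3], [-2, 8, 0], [-1, 6, 2]]; applying this to (2, 1, -3) gives (11, 4, -2).

(11, 4, -2)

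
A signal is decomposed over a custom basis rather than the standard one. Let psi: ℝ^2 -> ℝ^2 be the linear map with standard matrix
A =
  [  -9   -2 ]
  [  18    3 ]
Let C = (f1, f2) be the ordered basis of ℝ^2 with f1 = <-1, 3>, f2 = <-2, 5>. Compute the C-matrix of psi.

[[-3, -2], [0, -3]]

The j-th column of [psi]_C is [psi(fj)]_C.
psi(f1) = A f1 = <3, -9> = -3f1 + 0·f2, so column 1 is <-3, 0>.
Repeating for f2 and assembling the columns gives [[-3, -2], [0, -3]].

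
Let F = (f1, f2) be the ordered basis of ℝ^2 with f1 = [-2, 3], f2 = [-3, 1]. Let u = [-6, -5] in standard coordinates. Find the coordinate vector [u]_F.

Write u = c_1 f1 + c_2 f2 and solve for the c_i.
System: -2c_1 - 3c_2 = -6, 3c_1 + c_2 = -5; solving gives c_1 = -3, c_2 = 4.
Check: -3f1 + 4f2 = [-6, -5].

[-3, 4]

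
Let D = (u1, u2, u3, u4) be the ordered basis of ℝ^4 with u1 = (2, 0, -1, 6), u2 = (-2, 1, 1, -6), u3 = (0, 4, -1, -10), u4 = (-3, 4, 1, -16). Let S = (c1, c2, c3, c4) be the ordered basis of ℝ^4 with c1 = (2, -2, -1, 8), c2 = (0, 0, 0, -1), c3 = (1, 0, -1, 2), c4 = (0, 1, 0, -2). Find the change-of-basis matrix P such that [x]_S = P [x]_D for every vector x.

Let M have columns uj and N have columns cj. Then for every x, N [x]_S = x = M [x]_D, so P = N^(-1) M.
Since det N = -1, N^(-1) has integer entries; multiplying gives P = [[1, -1, -1, -2], [-2, 0, 2, 2], [0, 0, 2, 1], [2, -1, 2, 0]].

[[1, -1, -1, -2], [-2, 0, 2, 2], [0, 0, 2, 1], [2, -1, 2, 0]]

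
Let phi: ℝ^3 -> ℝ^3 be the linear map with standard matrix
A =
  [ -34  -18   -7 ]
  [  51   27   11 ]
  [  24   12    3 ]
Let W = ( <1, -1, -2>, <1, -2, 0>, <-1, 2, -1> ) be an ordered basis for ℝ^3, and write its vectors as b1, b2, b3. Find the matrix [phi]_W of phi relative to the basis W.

Let P have columns b1, ..., b3. Then [phi]_W = P^(-1) A P.
Here det P = 1, so P^(-1) is integer; computing A P first and then P^(-1)(A P) gives [[-2, 1, 2], [-2, -1, 2], [-2, -2, -1]].

[[-2, 1, 2], [-2, -1, 2], [-2, -2, -1]]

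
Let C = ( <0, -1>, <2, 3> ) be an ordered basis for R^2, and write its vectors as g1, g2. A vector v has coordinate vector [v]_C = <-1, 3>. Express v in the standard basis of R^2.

v = M [v]_C, where M has columns g1, g2.
Carrying out the matrix-vector product, v = <6, 10>.

<6, 10>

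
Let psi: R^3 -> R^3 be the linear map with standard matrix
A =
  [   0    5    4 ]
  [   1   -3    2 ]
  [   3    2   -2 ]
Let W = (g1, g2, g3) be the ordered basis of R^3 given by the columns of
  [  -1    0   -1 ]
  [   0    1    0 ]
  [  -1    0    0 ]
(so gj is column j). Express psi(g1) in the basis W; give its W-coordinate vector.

<1, -3, 3>

Column 1 of [psi]_W is the W-coordinate vector of psi(g1).
In standard coordinates psi(g1) = A g1 = <-4, -3, -1>.
Converting to W: <-4, -3, -1> = g1 - 3g2 + 3g3, so the coordinate vector is <1, -3, 3>.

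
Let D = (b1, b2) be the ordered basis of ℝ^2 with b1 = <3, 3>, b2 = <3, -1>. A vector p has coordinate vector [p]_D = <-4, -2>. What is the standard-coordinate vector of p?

<-18, -10>

p = M [p]_D, where M has columns b1, b2.
Carrying out the matrix-vector product, p = <-18, -10>.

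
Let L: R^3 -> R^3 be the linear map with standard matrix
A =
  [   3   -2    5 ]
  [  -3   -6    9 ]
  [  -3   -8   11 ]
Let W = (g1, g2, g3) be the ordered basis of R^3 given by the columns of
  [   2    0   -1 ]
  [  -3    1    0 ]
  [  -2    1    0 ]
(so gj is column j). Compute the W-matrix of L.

[[2, 0, 0], [0, 3, 3], [2, -3, 3]]

The j-th column of [L]_W is [L(gj)]_W.
L(g1) = A g1 = (2, -6, -4) = 2g1 + 0·g2 + 2g3, so column 1 is (2, 0, 2).
Repeating for g2, g3 and assembling the columns gives [[2, 0, 0], [0, 3, 3], [2, -3, 3]].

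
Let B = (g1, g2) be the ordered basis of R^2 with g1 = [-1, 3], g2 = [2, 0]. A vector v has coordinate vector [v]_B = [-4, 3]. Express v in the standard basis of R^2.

The coordinates say v = -4g1 + 3g2; adding the scaled basis vectors gives [10, -12].

[10, -12]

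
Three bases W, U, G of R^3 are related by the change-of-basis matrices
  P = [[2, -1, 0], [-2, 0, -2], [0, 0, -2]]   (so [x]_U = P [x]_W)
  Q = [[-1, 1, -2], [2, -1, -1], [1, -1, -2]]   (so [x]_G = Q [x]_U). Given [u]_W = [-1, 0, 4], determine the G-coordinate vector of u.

[12, 10, 20]

Composing the changes, [u]_G = Q P [u]_W.
Q P = [[-4, 1, 2], [6, -2, 4], [4, -1, 6]]; applying this to [-1, 0, 4] gives [12, 10, 20].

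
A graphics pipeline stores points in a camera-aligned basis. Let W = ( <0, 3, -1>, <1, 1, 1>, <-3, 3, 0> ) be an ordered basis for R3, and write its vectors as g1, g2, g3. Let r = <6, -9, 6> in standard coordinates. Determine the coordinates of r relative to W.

<-3, 3, -1>

Write r = c_1 g1 + ... + c_3 g3 and solve for the c_i.
Gaussian elimination on [M | r] yields c = (-3, 3, -1).
Check: -3g1 + 3g2 - g3 = <6, -9, 6>.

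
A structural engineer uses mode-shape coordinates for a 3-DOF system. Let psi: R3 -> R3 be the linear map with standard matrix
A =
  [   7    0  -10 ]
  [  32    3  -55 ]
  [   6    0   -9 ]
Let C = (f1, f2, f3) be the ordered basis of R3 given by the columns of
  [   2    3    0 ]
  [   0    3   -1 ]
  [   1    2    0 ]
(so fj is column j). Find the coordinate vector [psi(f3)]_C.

Compute psi(f3) = A f3 = (0, -3, 0) in standard coordinates.
Then write this in C-coordinates: solve for y in y_1 f1 + ... + y_3 f3 = (0, -3, 0).
This gives y = (0, 0, 3), which is column 3 of [psi]_C.

(0, 0, 3)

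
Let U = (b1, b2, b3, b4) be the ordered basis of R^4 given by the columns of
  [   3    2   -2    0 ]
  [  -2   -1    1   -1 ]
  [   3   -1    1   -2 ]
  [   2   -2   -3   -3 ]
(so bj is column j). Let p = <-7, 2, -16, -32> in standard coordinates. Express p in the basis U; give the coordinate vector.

<-3, 4, 3, 3>

[p]_U is the unique c with M c = p, where M has columns b1, ..., b4.
Solving this 4x4 system gives c = (-3, 4, 3, 3).
Check: -3b1 + 4b2 + 3b3 + 3b4 = <-7, 2, -16, -32>.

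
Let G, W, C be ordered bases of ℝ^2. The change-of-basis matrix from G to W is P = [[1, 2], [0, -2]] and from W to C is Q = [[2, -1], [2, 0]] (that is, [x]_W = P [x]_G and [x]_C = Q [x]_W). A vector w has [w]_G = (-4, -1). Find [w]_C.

(-14, -12)

Apply P to get W-coordinates (-6, 2), then Q to get C-coordinates.
The result is [w]_C = (-14, -12).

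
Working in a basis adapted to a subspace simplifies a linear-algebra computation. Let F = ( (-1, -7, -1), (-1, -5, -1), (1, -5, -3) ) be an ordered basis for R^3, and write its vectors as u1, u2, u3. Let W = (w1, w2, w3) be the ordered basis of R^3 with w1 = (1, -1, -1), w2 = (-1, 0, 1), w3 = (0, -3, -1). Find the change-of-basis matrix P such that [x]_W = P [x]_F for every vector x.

Let M have columns uj and N have columns wj. Then for every x, N [x]_W = x = M [x]_F, so P = N^(-1) M.
Since det N = 1, N^(-1) has integer entries; multiplying gives P = [[1, -1, -1], [2, 0, -2], [2, 2, 2]].

[[1, -1, -1], [2, 0, -2], [2, 2, 2]]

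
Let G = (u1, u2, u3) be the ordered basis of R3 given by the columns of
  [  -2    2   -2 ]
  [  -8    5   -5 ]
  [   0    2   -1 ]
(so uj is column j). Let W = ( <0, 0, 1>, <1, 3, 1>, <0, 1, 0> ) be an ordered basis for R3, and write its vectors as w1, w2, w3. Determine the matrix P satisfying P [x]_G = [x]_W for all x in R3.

[[2, 0, 1], [-2, 2, -2], [-2, -1, 1]]

Let M have columns uj and N have columns wj. Then for every x, N [x]_W = x = M [x]_G, so P = N^(-1) M.
Since det N = 1, N^(-1) has integer entries; multiplying gives P = [[2, 0, 1], [-2, 2, -2], [-2, -1, 1]].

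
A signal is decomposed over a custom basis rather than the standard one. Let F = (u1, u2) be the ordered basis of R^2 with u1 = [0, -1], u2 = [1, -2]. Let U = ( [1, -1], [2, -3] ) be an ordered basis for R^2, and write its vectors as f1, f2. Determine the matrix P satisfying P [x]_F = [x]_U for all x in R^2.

[[-2, -1], [1, 1]]

Take x = uj: its F-coordinates are the j-th standard unit vector, so P e_j — column j of P — equals [uj]_U.
u1 = -2f1 + f2, giving column 1 = [-2, 1]; repeating for each j gives P = [[-2, -1], [1, 1]].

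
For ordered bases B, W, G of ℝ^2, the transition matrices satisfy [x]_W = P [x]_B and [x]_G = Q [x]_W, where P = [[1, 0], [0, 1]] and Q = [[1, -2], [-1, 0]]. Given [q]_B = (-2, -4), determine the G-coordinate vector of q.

Apply P to get W-coordinates (-2, -4), then Q to get G-coordinates.
The result is [q]_G = (6, 2).

(6, 2)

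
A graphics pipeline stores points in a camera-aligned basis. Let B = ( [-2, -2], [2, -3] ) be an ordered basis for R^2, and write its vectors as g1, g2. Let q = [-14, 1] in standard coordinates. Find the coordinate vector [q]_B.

Write q = c_1 g1 + c_2 g2 and solve for the c_i.
System: -2c_1 + 2c_2 = -14, -2c_1 - 3c_2 = 1; solving gives c_1 = 4, c_2 = -3.
Check: 4g1 - 3g2 = [-14, 1].

[4, -3]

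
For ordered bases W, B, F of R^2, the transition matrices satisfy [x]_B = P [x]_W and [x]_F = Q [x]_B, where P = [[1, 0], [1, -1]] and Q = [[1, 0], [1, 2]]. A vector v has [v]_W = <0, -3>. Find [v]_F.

Apply P to get B-coordinates <0, 3>, then Q to get F-coordinates.
The result is [v]_F = <0, 6>.

<0, 6>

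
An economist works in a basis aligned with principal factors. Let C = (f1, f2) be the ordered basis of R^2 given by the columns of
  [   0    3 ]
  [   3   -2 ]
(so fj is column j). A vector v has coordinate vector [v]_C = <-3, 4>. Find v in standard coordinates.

<12, -17>

By definition v = -3f1 + 4f2.
Summing componentwise gives <12, -17>.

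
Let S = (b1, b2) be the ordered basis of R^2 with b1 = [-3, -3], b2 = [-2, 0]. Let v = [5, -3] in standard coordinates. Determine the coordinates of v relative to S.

Write v = c_1 b1 + c_2 b2 and solve for the c_i.
System: -3c_1 - 2c_2 = 5, -3c_1 + 0c_2 = -3; solving gives c_1 = 1, c_2 = -4.
Check: b1 - 4b2 = [5, -3].

[1, -4]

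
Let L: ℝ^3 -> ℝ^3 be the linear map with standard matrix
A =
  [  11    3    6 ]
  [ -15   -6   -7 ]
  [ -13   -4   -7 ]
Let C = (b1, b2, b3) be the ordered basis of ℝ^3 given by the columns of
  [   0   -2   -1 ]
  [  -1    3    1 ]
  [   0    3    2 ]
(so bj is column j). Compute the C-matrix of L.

The j-th column of [L]_C is [L(bj)]_C.
L(b1) = A b1 = <-3, 6, 4> = -b1 + 2b2 - b3, so column 1 is <-1, 2, -1>.
Repeating for b2, b3 and assembling the columns gives [[-1, 1, -2], [2, -3, -3], [-1, 1, 2]].

[[-1, 1, -2], [2, -3, -3], [-1, 1, 2]]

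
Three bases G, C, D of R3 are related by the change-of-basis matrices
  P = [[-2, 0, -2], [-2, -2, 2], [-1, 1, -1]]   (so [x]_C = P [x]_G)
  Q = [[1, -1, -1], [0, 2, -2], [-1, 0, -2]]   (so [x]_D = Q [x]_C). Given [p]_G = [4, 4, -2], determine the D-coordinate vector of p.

[14, -44, 0]

Composing the changes, [p]_D = Q P [p]_G.
Q P = [[1, 1, -3], [-2, -6, 6], [4, -2, 4]]; applying this to [4, 4, -2] gives [14, -44, 0].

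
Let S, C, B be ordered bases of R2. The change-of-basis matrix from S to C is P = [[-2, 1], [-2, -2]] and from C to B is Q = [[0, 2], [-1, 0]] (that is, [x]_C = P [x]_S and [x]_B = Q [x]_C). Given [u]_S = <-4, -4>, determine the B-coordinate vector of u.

<32, -4>

Apply P to get C-coordinates <4, 16>, then Q to get B-coordinates.
The result is [u]_B = <32, -4>.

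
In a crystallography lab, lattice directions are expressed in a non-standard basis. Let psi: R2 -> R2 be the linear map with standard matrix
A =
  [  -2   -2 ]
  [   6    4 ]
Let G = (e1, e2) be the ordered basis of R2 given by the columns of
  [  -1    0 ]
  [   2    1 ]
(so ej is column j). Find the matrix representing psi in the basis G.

[[2, 2], [-2, 0]]

The j-th column of [psi]_G is [psi(ej)]_G.
psi(e1) = A e1 = [-2, 2] = 2e1 - 2e2, so column 1 is [2, -2].
Repeating for e2 and assembling the columns gives [[2, 2], [-2, 0]].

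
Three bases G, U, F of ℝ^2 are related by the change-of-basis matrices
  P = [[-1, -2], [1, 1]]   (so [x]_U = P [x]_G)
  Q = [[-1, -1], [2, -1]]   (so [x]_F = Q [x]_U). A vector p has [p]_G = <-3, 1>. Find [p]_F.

First [p]_U = P [p]_G = <1, -2>.
Then [p]_F = Q [p]_U = <1, 4>.

<1, 4>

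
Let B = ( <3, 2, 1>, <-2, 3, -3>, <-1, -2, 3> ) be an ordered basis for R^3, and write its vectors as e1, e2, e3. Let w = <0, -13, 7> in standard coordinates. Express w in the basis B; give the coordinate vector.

[w]_B is the unique c with M c = w, where M has columns e1, ..., e3.
Row-reducing the augmented matrix [M | w] gives c = (-2, -3, 0).
Check: -2e1 - 3e2 + 0·e3 = <0, -13, 7>.

<-2, -3, 0>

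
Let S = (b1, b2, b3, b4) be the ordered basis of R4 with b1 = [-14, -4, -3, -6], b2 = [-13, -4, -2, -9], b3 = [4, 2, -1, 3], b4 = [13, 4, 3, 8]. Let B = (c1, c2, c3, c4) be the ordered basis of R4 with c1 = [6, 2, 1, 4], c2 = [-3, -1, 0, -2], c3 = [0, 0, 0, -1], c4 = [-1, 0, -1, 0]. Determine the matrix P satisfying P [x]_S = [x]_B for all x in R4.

[[-1, -1, 1, 2], [2, 2, 0, 0], [-2, 1, 1, 0], [2, 1, 2, -1]]

Take x = bj: its S-coordinates are the j-th standard unit vector, so P e_j — column j of P — equals [bj]_B.
b1 = -c1 + 2c2 - 2c3 + 2c4, giving column 1 = [-1, 2, -2, 2]; repeating for each j gives P = [[-1, -1, 1, 2], [2, 2, 0, 0], [-2, 1, 1, 0], [2, 1, 2, -1]].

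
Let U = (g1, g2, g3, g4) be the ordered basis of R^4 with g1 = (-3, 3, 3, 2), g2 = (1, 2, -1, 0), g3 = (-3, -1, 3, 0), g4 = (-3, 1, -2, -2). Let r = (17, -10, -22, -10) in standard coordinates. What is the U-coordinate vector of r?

(-4, -1, -3, 1)

[r]_U is the unique c with M c = r, where M has columns g1, ..., g4.
Solving this 4x4 system gives c = (-4, -1, -3, 1).
Check: -4g1 - g2 - 3g3 + g4 = (17, -10, -22, -10).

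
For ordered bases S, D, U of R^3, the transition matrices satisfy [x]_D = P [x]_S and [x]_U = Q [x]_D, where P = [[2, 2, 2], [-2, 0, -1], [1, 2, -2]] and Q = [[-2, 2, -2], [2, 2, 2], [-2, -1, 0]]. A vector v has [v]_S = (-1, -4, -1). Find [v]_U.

(44, -32, 21)

Composing the changes, [v]_U = Q P [v]_S.
Q P = [[-10, -8, -2], [2, 8, -2], [-2, -4, -3]]; applying this to (-1, -4, -1) gives (44, -32, 21).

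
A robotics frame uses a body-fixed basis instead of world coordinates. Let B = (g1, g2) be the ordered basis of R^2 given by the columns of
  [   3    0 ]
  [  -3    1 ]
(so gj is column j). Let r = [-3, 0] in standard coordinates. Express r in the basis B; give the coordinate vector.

[-1, -3]

Write r = c_1 g1 + c_2 g2 and solve for the c_i.
System: 3c_1 + 0c_2 = -3, -3c_1 + c_2 = 0; solving gives c_1 = -1, c_2 = -3.
Check: -g1 - 3g2 = [-3, 0].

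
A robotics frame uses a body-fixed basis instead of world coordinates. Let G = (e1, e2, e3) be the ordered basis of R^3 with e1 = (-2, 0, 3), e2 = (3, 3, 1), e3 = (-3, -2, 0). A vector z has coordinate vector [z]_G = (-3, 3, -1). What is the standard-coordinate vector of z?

(18, 11, -6)

The coordinates say z = -3e1 + 3e2 - e3; adding the scaled basis vectors gives (18, 11, -6).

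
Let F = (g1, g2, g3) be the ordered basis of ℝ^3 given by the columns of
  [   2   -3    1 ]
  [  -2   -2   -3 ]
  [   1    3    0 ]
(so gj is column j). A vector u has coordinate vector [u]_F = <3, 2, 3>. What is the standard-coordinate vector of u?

u = M [u]_F, where M has columns g1, ..., g3.
Carrying out the matrix-vector product, u = <3, -19, 9>.

<3, -19, 9>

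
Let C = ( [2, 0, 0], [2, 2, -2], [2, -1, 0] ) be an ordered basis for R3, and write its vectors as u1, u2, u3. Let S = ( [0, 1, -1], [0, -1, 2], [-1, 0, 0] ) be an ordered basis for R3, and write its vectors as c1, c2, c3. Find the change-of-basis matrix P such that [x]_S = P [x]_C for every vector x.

[[0, 2, -2], [0, 0, -1], [-2, -2, -2]]

Take x = uj: its C-coordinates are the j-th standard unit vector, so P e_j — column j of P — equals [uj]_S.
u1 = 0·c1 + 0·c2 - 2c3, giving column 1 = [0, 0, -2]; repeating for each j gives P = [[0, 2, -2], [0, 0, -1], [-2, -2, -2]].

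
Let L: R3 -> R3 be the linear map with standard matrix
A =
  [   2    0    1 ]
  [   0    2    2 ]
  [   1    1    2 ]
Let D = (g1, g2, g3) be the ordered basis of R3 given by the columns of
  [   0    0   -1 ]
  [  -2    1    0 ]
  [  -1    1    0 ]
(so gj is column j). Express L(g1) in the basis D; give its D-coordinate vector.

Compute L(g1) = A g1 = [-1, -6, -4] in standard coordinates.
Then write this in D-coordinates: solve for y in y_1 g1 + ... + y_3 g3 = [-1, -6, -4].
This gives y = [2, -2, 1], which is column 1 of [L]_D.

[2, -2, 1]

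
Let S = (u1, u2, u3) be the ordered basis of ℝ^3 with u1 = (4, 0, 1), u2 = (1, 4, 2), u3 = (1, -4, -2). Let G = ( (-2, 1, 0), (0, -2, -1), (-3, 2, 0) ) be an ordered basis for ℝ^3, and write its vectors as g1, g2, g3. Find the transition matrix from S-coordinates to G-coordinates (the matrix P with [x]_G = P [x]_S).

[[-2, -2, -2], [-1, -2, 2], [0, 1, 1]]

Take x = uj: its S-coordinates are the j-th standard unit vector, so P e_j — column j of P — equals [uj]_G.
u1 = -2g1 - g2 + 0·g3, giving column 1 = (-2, -1, 0); repeating for each j gives P = [[-2, -2, -2], [-1, -2, 2], [0, 1, 1]].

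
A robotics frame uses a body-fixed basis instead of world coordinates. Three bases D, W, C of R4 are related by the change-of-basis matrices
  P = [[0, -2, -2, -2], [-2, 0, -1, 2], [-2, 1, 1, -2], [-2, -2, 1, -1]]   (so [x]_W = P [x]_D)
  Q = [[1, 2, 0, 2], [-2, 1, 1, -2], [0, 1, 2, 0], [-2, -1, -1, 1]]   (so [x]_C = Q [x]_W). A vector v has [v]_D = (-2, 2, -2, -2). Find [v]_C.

(8, 2, 18, -18)

Apply P to get W-coordinates (4, 2, 8, 0), then Q to get C-coordinates.
The result is [v]_C = (8, 2, 18, -18).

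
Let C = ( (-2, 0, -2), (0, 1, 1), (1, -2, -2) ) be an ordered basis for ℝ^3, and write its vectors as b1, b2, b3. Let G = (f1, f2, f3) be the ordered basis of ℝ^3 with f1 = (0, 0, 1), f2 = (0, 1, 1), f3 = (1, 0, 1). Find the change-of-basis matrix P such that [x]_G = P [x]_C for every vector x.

Let M have columns bj and N have columns fj. Then for every x, N [x]_G = x = M [x]_C, so P = N^(-1) M.
Since det N = -1, N^(-1) has integer entries; multiplying gives P = [[0, 0, -1], [0, 1, -2], [-2, 0, 1]].

[[0, 0, -1], [0, 1, -2], [-2, 0, 1]]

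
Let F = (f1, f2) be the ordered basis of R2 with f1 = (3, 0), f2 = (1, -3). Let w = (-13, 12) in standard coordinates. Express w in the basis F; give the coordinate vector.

(-3, -4)

Write w = c_1 f1 + c_2 f2 and solve for the c_i.
System: 3c_1 + c_2 = -13, 0c_1 - 3c_2 = 12; solving gives c_1 = -3, c_2 = -4.
Check: -3f1 - 4f2 = (-13, 12).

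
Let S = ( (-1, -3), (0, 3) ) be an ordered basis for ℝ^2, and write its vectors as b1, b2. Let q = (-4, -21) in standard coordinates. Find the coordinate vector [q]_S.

(4, -3)

We seek scalars with c_1 b1 + c_2 b2 = q; equivalently solve M c = q where the columns of M are b1, b2.
System: -c_1 + 0c_2 = -4, -3c_1 + 3c_2 = -21; solving gives c_1 = 4, c_2 = -3.
Check: 4b1 - 3b2 = (-4, -21).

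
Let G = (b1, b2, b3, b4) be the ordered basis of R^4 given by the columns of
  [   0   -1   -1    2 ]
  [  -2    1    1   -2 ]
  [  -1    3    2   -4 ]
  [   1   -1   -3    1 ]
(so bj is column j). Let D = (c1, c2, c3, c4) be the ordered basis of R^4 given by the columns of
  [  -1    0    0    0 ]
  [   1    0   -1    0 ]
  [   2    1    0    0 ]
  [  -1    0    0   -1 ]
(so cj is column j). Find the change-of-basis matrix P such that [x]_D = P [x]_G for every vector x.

Column j of P is [bj]_D, since P maps G-coordinates to D-coordinates.
Expressing b1 in D: b1 = 0·c1 - c2 + 2c3 - c4, so column 1 of P is (0, -1, 2, -1).
Doing the same for each bj gives P = [[0, 1, 1, -2], [-1, 1, 0, 0], [2, 0, 0, 0], [-1, 0, 2, 1]].

[[0, 1, 1, -2], [-1, 1, 0, 0], [2, 0, 0, 0], [-1, 0, 2, 1]]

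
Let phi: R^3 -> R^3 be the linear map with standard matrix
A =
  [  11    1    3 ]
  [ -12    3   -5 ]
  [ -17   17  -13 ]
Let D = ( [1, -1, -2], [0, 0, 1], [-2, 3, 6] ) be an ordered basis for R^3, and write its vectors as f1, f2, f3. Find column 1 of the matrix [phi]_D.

Column 1 of [phi]_D is the D-coordinate vector of phi(f1).
In standard coordinates phi(f1) = A f1 = [4, -5, -8].
Converting to D: [4, -5, -8] = 2f1 + 2f2 - f3, so the coordinate vector is [2, 2, -1].

[2, 2, -1]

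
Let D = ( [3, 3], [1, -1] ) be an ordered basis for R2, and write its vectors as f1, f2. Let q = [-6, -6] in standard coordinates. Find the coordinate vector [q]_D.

Write q = c_1 f1 + c_2 f2 and solve for the c_i.
System: 3c_1 + c_2 = -6, 3c_1 - c_2 = -6; solving gives c_1 = -2, c_2 = 0.
Check: -2f1 + 0·f2 = [-6, -6].

[-2, 0]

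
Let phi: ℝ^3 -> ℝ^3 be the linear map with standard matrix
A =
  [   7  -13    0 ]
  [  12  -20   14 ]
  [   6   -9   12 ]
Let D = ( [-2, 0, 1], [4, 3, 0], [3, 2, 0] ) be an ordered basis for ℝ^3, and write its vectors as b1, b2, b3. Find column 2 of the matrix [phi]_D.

Column 2 of [phi]_D is the D-coordinate vector of phi(b2).
In standard coordinates phi(b2) = A b2 = [-11, -12, -3].
Converting to D: [-11, -12, -3] = -3b1 - 2b2 - 3b3, so the coordinate vector is [-3, -2, -3].

[-3, -2, -3]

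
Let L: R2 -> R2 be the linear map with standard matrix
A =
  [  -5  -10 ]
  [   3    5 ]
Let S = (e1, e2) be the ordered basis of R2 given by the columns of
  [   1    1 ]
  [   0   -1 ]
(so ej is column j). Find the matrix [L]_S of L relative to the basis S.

With P the matrix whose columns are e1, e2, [L]_S = P^(-1) A P.
Column by column: L(e1) = A e1 = <-5, 3>; its S-coordinates <-2, -3> give column 1.
Continuing for each basis vector yields [L]_S = [[-2, 3], [-3, 2]].

[[-2, 3], [-3, 2]]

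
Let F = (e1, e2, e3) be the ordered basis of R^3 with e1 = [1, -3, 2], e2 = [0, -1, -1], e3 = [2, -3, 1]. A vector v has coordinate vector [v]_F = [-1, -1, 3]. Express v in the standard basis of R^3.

[5, -5, 2]

v = M [v]_F, where M has columns e1, ..., e3.
Carrying out the matrix-vector product, v = [5, -5, 2].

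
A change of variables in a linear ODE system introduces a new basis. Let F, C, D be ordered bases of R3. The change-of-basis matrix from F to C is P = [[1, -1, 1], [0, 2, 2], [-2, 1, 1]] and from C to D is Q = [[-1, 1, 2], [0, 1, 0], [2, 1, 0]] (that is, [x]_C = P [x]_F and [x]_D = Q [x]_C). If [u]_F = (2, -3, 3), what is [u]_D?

(-16, 0, 16)

Composing the changes, [u]_D = Q P [u]_F.
Q P = [[-5, 5, 3], [0, 2, 2], [2, 0, 4]]; applying this to (2, -3, 3) gives (-16, 0, 16).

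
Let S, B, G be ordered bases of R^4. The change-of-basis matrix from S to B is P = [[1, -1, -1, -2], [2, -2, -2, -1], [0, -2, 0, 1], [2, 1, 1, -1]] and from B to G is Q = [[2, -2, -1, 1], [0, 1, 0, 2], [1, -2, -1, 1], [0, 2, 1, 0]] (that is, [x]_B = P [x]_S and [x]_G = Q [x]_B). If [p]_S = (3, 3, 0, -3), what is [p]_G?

(27, 27, 21, -3)

First [p]_B = P [p]_S = (6, 3, -9, 12).
Then [p]_G = Q [p]_B = (27, 27, 21, -3).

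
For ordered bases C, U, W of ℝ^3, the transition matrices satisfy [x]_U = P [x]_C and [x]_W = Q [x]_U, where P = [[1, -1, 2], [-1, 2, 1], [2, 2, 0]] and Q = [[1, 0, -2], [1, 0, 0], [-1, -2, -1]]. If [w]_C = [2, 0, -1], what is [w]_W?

[-8, 0, 2]

Composing the changes, [w]_W = Q P [w]_C.
Q P = [[-3, -5, 2], [1, -1, 2], [-1, -5, -4]]; applying this to [2, 0, -1] gives [-8, 0, 2].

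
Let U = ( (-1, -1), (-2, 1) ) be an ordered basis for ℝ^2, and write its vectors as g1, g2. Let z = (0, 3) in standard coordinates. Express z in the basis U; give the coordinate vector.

(-2, 1)

Write z = c_1 g1 + c_2 g2 and solve for the c_i.
System: -c_1 - 2c_2 = 0, -c_1 + c_2 = 3; solving gives c_1 = -2, c_2 = 1.
Check: -2g1 + g2 = (0, 3).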